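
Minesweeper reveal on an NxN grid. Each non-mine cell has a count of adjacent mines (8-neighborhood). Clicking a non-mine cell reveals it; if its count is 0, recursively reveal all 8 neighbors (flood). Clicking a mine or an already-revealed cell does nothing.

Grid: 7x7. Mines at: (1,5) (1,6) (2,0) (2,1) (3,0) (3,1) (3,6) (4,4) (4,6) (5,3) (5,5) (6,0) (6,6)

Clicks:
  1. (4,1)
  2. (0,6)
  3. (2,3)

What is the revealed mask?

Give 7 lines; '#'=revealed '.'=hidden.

Answer: #####.#
#####..
..###..
..###..
.#.....
.......
.......

Derivation:
Click 1 (4,1) count=2: revealed 1 new [(4,1)] -> total=1
Click 2 (0,6) count=2: revealed 1 new [(0,6)] -> total=2
Click 3 (2,3) count=0: revealed 16 new [(0,0) (0,1) (0,2) (0,3) (0,4) (1,0) (1,1) (1,2) (1,3) (1,4) (2,2) (2,3) (2,4) (3,2) (3,3) (3,4)] -> total=18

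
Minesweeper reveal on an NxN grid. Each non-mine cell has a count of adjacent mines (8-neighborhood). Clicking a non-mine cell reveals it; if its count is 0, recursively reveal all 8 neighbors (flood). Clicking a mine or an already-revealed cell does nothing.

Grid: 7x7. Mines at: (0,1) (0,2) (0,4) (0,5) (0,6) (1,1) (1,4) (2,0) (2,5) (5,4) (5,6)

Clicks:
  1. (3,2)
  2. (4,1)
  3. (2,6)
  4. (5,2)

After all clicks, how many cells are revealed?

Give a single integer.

Answer: 23

Derivation:
Click 1 (3,2) count=0: revealed 22 new [(2,1) (2,2) (2,3) (2,4) (3,0) (3,1) (3,2) (3,3) (3,4) (4,0) (4,1) (4,2) (4,3) (4,4) (5,0) (5,1) (5,2) (5,3) (6,0) (6,1) (6,2) (6,3)] -> total=22
Click 2 (4,1) count=0: revealed 0 new [(none)] -> total=22
Click 3 (2,6) count=1: revealed 1 new [(2,6)] -> total=23
Click 4 (5,2) count=0: revealed 0 new [(none)] -> total=23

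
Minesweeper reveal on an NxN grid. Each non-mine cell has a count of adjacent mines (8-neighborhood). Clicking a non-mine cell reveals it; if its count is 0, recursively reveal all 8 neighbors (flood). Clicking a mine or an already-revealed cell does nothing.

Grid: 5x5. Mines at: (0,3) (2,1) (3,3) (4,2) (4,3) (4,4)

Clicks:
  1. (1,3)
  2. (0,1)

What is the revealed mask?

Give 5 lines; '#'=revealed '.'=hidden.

Answer: ###..
####.
.....
.....
.....

Derivation:
Click 1 (1,3) count=1: revealed 1 new [(1,3)] -> total=1
Click 2 (0,1) count=0: revealed 6 new [(0,0) (0,1) (0,2) (1,0) (1,1) (1,2)] -> total=7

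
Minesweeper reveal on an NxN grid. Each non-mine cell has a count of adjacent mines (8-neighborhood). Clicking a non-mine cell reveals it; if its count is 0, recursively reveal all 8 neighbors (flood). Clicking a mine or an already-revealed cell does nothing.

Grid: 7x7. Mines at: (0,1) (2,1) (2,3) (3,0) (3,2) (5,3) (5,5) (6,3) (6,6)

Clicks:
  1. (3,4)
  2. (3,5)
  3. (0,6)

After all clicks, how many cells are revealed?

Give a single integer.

Click 1 (3,4) count=1: revealed 1 new [(3,4)] -> total=1
Click 2 (3,5) count=0: revealed 18 new [(0,2) (0,3) (0,4) (0,5) (0,6) (1,2) (1,3) (1,4) (1,5) (1,6) (2,4) (2,5) (2,6) (3,5) (3,6) (4,4) (4,5) (4,6)] -> total=19
Click 3 (0,6) count=0: revealed 0 new [(none)] -> total=19

Answer: 19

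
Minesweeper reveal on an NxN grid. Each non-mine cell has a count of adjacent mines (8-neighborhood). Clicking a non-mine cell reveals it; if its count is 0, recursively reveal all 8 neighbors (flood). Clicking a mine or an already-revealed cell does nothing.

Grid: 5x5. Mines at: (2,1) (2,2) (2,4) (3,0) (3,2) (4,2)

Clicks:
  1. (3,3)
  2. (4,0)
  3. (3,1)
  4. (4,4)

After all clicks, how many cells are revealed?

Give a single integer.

Answer: 6

Derivation:
Click 1 (3,3) count=4: revealed 1 new [(3,3)] -> total=1
Click 2 (4,0) count=1: revealed 1 new [(4,0)] -> total=2
Click 3 (3,1) count=5: revealed 1 new [(3,1)] -> total=3
Click 4 (4,4) count=0: revealed 3 new [(3,4) (4,3) (4,4)] -> total=6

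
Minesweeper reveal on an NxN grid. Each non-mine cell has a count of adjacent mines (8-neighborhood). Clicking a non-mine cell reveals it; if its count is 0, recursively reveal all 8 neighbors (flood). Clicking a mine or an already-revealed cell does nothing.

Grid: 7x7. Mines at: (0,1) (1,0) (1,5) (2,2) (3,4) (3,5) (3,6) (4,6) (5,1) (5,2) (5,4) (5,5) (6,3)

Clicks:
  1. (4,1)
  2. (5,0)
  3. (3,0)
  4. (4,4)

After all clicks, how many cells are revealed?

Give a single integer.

Click 1 (4,1) count=2: revealed 1 new [(4,1)] -> total=1
Click 2 (5,0) count=1: revealed 1 new [(5,0)] -> total=2
Click 3 (3,0) count=0: revealed 5 new [(2,0) (2,1) (3,0) (3,1) (4,0)] -> total=7
Click 4 (4,4) count=4: revealed 1 new [(4,4)] -> total=8

Answer: 8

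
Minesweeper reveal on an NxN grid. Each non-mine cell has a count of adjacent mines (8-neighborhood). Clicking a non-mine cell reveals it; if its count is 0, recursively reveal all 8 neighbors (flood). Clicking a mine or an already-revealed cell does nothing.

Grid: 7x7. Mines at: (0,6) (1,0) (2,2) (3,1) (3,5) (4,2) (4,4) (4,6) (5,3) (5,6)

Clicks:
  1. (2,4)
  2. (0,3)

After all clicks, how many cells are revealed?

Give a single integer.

Answer: 13

Derivation:
Click 1 (2,4) count=1: revealed 1 new [(2,4)] -> total=1
Click 2 (0,3) count=0: revealed 12 new [(0,1) (0,2) (0,3) (0,4) (0,5) (1,1) (1,2) (1,3) (1,4) (1,5) (2,3) (2,5)] -> total=13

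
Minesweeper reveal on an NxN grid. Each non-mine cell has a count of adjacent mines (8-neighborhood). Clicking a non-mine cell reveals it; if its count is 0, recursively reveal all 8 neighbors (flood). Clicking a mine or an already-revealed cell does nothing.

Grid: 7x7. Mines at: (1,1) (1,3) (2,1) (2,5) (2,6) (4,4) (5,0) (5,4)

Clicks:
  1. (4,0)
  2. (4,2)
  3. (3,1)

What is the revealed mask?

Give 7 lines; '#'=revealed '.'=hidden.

Answer: .......
.......
.......
.###...
####...
.###...
.###...

Derivation:
Click 1 (4,0) count=1: revealed 1 new [(4,0)] -> total=1
Click 2 (4,2) count=0: revealed 12 new [(3,1) (3,2) (3,3) (4,1) (4,2) (4,3) (5,1) (5,2) (5,3) (6,1) (6,2) (6,3)] -> total=13
Click 3 (3,1) count=1: revealed 0 new [(none)] -> total=13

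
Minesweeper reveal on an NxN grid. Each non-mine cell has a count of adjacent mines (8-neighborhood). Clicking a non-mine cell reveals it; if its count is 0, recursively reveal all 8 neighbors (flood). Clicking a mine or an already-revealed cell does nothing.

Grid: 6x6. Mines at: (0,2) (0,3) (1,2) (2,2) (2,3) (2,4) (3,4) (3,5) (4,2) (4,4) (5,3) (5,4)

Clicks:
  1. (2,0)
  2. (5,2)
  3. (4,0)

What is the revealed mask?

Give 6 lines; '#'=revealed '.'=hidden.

Answer: ##....
##....
##....
##....
##....
###...

Derivation:
Click 1 (2,0) count=0: revealed 12 new [(0,0) (0,1) (1,0) (1,1) (2,0) (2,1) (3,0) (3,1) (4,0) (4,1) (5,0) (5,1)] -> total=12
Click 2 (5,2) count=2: revealed 1 new [(5,2)] -> total=13
Click 3 (4,0) count=0: revealed 0 new [(none)] -> total=13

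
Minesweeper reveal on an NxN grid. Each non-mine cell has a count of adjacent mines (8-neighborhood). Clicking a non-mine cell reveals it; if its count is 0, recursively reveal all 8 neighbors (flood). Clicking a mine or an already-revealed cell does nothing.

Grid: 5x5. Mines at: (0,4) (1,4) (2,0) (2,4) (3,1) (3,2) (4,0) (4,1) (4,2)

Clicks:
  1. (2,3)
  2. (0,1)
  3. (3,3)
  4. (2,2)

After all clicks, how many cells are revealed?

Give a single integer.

Answer: 12

Derivation:
Click 1 (2,3) count=3: revealed 1 new [(2,3)] -> total=1
Click 2 (0,1) count=0: revealed 10 new [(0,0) (0,1) (0,2) (0,3) (1,0) (1,1) (1,2) (1,3) (2,1) (2,2)] -> total=11
Click 3 (3,3) count=3: revealed 1 new [(3,3)] -> total=12
Click 4 (2,2) count=2: revealed 0 new [(none)] -> total=12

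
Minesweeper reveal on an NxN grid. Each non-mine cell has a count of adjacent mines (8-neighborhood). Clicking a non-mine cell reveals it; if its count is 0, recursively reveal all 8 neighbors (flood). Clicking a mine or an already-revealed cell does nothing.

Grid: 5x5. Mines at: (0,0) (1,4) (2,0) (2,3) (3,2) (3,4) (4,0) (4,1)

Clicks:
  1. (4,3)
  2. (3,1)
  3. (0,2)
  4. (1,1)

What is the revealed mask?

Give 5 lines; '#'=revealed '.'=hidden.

Answer: .###.
.###.
.....
.#...
...#.

Derivation:
Click 1 (4,3) count=2: revealed 1 new [(4,3)] -> total=1
Click 2 (3,1) count=4: revealed 1 new [(3,1)] -> total=2
Click 3 (0,2) count=0: revealed 6 new [(0,1) (0,2) (0,3) (1,1) (1,2) (1,3)] -> total=8
Click 4 (1,1) count=2: revealed 0 new [(none)] -> total=8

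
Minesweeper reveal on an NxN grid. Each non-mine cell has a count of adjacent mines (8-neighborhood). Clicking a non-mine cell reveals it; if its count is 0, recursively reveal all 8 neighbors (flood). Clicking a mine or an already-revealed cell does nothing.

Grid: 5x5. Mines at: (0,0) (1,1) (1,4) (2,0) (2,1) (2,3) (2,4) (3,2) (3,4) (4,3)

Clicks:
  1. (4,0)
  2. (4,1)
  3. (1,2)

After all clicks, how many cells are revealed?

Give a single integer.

Click 1 (4,0) count=0: revealed 4 new [(3,0) (3,1) (4,0) (4,1)] -> total=4
Click 2 (4,1) count=1: revealed 0 new [(none)] -> total=4
Click 3 (1,2) count=3: revealed 1 new [(1,2)] -> total=5

Answer: 5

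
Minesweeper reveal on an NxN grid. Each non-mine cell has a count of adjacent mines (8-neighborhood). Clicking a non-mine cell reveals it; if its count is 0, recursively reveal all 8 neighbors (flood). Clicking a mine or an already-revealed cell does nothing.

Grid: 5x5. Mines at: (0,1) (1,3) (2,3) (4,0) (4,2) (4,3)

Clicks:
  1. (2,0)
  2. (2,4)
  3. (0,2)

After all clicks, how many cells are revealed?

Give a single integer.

Answer: 11

Derivation:
Click 1 (2,0) count=0: revealed 9 new [(1,0) (1,1) (1,2) (2,0) (2,1) (2,2) (3,0) (3,1) (3,2)] -> total=9
Click 2 (2,4) count=2: revealed 1 new [(2,4)] -> total=10
Click 3 (0,2) count=2: revealed 1 new [(0,2)] -> total=11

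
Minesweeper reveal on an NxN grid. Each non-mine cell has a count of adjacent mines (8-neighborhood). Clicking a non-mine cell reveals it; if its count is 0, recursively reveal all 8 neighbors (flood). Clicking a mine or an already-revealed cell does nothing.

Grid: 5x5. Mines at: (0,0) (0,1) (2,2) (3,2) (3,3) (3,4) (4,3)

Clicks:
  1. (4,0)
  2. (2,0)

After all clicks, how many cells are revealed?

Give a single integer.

Click 1 (4,0) count=0: revealed 8 new [(1,0) (1,1) (2,0) (2,1) (3,0) (3,1) (4,0) (4,1)] -> total=8
Click 2 (2,0) count=0: revealed 0 new [(none)] -> total=8

Answer: 8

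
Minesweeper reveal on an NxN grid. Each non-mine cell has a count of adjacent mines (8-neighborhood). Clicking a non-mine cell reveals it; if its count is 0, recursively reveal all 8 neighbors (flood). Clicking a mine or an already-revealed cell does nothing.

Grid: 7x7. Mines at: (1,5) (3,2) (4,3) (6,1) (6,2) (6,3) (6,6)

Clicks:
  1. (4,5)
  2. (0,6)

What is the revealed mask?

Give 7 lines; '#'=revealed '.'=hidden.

Click 1 (4,5) count=0: revealed 12 new [(2,4) (2,5) (2,6) (3,4) (3,5) (3,6) (4,4) (4,5) (4,6) (5,4) (5,5) (5,6)] -> total=12
Click 2 (0,6) count=1: revealed 1 new [(0,6)] -> total=13

Answer: ......#
.......
....###
....###
....###
....###
.......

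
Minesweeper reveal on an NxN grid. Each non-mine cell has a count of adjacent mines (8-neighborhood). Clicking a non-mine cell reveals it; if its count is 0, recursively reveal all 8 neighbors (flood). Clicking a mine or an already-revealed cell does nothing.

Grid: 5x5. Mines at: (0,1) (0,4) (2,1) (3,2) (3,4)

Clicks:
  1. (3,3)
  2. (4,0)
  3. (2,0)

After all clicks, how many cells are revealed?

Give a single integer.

Answer: 6

Derivation:
Click 1 (3,3) count=2: revealed 1 new [(3,3)] -> total=1
Click 2 (4,0) count=0: revealed 4 new [(3,0) (3,1) (4,0) (4,1)] -> total=5
Click 3 (2,0) count=1: revealed 1 new [(2,0)] -> total=6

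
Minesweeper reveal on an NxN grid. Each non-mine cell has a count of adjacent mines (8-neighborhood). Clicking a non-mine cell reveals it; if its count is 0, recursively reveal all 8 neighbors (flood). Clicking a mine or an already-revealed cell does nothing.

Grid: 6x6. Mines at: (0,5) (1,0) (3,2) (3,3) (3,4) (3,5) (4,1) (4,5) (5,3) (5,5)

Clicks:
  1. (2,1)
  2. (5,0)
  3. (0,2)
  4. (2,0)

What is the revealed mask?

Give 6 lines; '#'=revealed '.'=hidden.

Answer: .####.
.####.
#####.
......
......
#.....

Derivation:
Click 1 (2,1) count=2: revealed 1 new [(2,1)] -> total=1
Click 2 (5,0) count=1: revealed 1 new [(5,0)] -> total=2
Click 3 (0,2) count=0: revealed 11 new [(0,1) (0,2) (0,3) (0,4) (1,1) (1,2) (1,3) (1,4) (2,2) (2,3) (2,4)] -> total=13
Click 4 (2,0) count=1: revealed 1 new [(2,0)] -> total=14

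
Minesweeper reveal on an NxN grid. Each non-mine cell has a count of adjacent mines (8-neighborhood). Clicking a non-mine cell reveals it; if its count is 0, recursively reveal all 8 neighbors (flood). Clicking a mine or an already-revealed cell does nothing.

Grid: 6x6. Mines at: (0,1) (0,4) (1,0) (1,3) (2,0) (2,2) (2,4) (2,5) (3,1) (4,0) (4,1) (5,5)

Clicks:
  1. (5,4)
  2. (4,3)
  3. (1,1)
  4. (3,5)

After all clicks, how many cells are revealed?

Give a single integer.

Click 1 (5,4) count=1: revealed 1 new [(5,4)] -> total=1
Click 2 (4,3) count=0: revealed 8 new [(3,2) (3,3) (3,4) (4,2) (4,3) (4,4) (5,2) (5,3)] -> total=9
Click 3 (1,1) count=4: revealed 1 new [(1,1)] -> total=10
Click 4 (3,5) count=2: revealed 1 new [(3,5)] -> total=11

Answer: 11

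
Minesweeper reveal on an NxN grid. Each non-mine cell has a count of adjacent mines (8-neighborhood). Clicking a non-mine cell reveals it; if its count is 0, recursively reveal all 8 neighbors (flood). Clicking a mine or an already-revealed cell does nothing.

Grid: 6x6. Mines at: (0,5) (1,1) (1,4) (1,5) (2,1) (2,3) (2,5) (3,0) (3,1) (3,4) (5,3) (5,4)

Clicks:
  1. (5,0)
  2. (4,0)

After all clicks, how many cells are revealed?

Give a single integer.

Answer: 6

Derivation:
Click 1 (5,0) count=0: revealed 6 new [(4,0) (4,1) (4,2) (5,0) (5,1) (5,2)] -> total=6
Click 2 (4,0) count=2: revealed 0 new [(none)] -> total=6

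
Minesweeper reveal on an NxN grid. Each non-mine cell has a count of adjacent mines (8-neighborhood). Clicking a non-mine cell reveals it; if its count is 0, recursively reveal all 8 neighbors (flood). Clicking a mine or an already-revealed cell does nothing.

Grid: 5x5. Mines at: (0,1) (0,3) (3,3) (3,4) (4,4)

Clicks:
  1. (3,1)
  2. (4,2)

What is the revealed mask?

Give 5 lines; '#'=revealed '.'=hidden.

Answer: .....
###..
###..
###..
###..

Derivation:
Click 1 (3,1) count=0: revealed 12 new [(1,0) (1,1) (1,2) (2,0) (2,1) (2,2) (3,0) (3,1) (3,2) (4,0) (4,1) (4,2)] -> total=12
Click 2 (4,2) count=1: revealed 0 new [(none)] -> total=12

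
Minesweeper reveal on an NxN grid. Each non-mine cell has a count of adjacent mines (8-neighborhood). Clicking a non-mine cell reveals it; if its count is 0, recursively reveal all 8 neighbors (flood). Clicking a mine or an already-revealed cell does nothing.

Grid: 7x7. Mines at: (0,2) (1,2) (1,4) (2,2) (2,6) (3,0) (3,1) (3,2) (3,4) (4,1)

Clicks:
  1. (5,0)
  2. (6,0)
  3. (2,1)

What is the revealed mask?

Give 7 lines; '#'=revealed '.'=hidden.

Answer: .......
.......
.#.....
.....##
..#####
#######
#######

Derivation:
Click 1 (5,0) count=1: revealed 1 new [(5,0)] -> total=1
Click 2 (6,0) count=0: revealed 20 new [(3,5) (3,6) (4,2) (4,3) (4,4) (4,5) (4,6) (5,1) (5,2) (5,3) (5,4) (5,5) (5,6) (6,0) (6,1) (6,2) (6,3) (6,4) (6,5) (6,6)] -> total=21
Click 3 (2,1) count=5: revealed 1 new [(2,1)] -> total=22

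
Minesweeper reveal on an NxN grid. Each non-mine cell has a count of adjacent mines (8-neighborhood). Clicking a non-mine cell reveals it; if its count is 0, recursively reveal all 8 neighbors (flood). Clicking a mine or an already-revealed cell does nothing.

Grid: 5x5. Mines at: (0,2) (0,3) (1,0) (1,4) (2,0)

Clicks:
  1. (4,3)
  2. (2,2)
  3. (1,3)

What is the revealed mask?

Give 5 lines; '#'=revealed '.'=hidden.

Answer: .....
.###.
.####
#####
#####

Derivation:
Click 1 (4,3) count=0: revealed 17 new [(1,1) (1,2) (1,3) (2,1) (2,2) (2,3) (2,4) (3,0) (3,1) (3,2) (3,3) (3,4) (4,0) (4,1) (4,2) (4,3) (4,4)] -> total=17
Click 2 (2,2) count=0: revealed 0 new [(none)] -> total=17
Click 3 (1,3) count=3: revealed 0 new [(none)] -> total=17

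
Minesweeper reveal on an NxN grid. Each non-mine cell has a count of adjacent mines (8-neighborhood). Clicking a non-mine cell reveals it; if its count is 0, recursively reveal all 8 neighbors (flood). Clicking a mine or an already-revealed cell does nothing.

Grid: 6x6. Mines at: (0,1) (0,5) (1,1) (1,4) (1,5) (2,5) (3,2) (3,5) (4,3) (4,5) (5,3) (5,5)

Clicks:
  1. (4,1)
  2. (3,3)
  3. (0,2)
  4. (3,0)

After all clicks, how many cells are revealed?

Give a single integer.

Click 1 (4,1) count=1: revealed 1 new [(4,1)] -> total=1
Click 2 (3,3) count=2: revealed 1 new [(3,3)] -> total=2
Click 3 (0,2) count=2: revealed 1 new [(0,2)] -> total=3
Click 4 (3,0) count=0: revealed 9 new [(2,0) (2,1) (3,0) (3,1) (4,0) (4,2) (5,0) (5,1) (5,2)] -> total=12

Answer: 12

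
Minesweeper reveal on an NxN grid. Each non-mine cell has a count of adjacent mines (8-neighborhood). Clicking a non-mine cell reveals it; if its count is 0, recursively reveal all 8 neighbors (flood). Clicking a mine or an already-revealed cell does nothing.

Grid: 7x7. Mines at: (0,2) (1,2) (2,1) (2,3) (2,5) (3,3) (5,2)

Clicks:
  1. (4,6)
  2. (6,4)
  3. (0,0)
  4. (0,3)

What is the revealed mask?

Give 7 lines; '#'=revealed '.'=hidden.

Click 1 (4,6) count=0: revealed 15 new [(3,4) (3,5) (3,6) (4,3) (4,4) (4,5) (4,6) (5,3) (5,4) (5,5) (5,6) (6,3) (6,4) (6,5) (6,6)] -> total=15
Click 2 (6,4) count=0: revealed 0 new [(none)] -> total=15
Click 3 (0,0) count=0: revealed 4 new [(0,0) (0,1) (1,0) (1,1)] -> total=19
Click 4 (0,3) count=2: revealed 1 new [(0,3)] -> total=20

Answer: ##.#...
##.....
.......
....###
...####
...####
...####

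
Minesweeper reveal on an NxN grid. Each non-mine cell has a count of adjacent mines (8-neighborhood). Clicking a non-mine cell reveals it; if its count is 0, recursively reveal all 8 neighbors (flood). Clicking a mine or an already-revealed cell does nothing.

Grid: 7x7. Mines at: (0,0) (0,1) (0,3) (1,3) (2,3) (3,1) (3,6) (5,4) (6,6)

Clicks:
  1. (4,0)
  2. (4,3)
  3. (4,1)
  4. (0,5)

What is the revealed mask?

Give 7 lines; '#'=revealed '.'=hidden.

Click 1 (4,0) count=1: revealed 1 new [(4,0)] -> total=1
Click 2 (4,3) count=1: revealed 1 new [(4,3)] -> total=2
Click 3 (4,1) count=1: revealed 1 new [(4,1)] -> total=3
Click 4 (0,5) count=0: revealed 9 new [(0,4) (0,5) (0,6) (1,4) (1,5) (1,6) (2,4) (2,5) (2,6)] -> total=12

Answer: ....###
....###
....###
.......
##.#...
.......
.......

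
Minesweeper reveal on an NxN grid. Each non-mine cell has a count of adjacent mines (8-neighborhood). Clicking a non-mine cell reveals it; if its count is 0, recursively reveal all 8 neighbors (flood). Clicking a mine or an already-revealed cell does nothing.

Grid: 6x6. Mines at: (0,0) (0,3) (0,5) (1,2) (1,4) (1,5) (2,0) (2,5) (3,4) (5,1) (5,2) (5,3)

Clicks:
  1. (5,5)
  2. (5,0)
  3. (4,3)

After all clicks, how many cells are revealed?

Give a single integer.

Click 1 (5,5) count=0: revealed 4 new [(4,4) (4,5) (5,4) (5,5)] -> total=4
Click 2 (5,0) count=1: revealed 1 new [(5,0)] -> total=5
Click 3 (4,3) count=3: revealed 1 new [(4,3)] -> total=6

Answer: 6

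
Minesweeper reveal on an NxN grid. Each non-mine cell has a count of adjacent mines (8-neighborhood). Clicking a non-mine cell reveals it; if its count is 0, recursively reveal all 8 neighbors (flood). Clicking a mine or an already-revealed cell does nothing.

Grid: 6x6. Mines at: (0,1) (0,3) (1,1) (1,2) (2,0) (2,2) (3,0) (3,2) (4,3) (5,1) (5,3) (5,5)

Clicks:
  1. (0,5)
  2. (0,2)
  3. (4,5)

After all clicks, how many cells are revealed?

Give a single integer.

Click 1 (0,5) count=0: revealed 13 new [(0,4) (0,5) (1,3) (1,4) (1,5) (2,3) (2,4) (2,5) (3,3) (3,4) (3,5) (4,4) (4,5)] -> total=13
Click 2 (0,2) count=4: revealed 1 new [(0,2)] -> total=14
Click 3 (4,5) count=1: revealed 0 new [(none)] -> total=14

Answer: 14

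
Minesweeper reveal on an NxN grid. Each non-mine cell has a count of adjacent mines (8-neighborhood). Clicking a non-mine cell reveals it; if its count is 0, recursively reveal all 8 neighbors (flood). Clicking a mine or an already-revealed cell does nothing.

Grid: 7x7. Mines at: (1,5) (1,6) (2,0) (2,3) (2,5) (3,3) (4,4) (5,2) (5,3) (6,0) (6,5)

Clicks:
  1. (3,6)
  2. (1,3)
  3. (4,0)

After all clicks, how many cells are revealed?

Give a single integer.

Answer: 8

Derivation:
Click 1 (3,6) count=1: revealed 1 new [(3,6)] -> total=1
Click 2 (1,3) count=1: revealed 1 new [(1,3)] -> total=2
Click 3 (4,0) count=0: revealed 6 new [(3,0) (3,1) (4,0) (4,1) (5,0) (5,1)] -> total=8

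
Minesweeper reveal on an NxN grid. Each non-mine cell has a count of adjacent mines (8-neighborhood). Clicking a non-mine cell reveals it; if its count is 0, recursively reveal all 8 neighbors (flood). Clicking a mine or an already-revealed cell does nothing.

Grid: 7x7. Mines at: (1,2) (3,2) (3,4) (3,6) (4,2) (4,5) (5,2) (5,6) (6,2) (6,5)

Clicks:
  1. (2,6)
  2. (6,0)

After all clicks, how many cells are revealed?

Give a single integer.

Click 1 (2,6) count=1: revealed 1 new [(2,6)] -> total=1
Click 2 (6,0) count=0: revealed 14 new [(0,0) (0,1) (1,0) (1,1) (2,0) (2,1) (3,0) (3,1) (4,0) (4,1) (5,0) (5,1) (6,0) (6,1)] -> total=15

Answer: 15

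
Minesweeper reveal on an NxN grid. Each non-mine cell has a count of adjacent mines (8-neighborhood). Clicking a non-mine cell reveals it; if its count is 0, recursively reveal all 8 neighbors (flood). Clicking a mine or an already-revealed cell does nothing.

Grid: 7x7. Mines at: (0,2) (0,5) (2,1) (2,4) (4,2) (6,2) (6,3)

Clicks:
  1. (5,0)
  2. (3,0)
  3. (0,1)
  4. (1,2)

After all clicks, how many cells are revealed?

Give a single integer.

Click 1 (5,0) count=0: revealed 8 new [(3,0) (3,1) (4,0) (4,1) (5,0) (5,1) (6,0) (6,1)] -> total=8
Click 2 (3,0) count=1: revealed 0 new [(none)] -> total=8
Click 3 (0,1) count=1: revealed 1 new [(0,1)] -> total=9
Click 4 (1,2) count=2: revealed 1 new [(1,2)] -> total=10

Answer: 10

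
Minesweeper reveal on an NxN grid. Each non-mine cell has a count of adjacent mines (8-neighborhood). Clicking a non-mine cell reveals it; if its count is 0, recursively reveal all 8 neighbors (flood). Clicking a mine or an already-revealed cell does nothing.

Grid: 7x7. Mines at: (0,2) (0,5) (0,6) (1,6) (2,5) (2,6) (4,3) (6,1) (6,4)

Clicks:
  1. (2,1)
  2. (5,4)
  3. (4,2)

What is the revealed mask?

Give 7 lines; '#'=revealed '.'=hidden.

Click 1 (2,1) count=0: revealed 23 new [(0,0) (0,1) (1,0) (1,1) (1,2) (1,3) (1,4) (2,0) (2,1) (2,2) (2,3) (2,4) (3,0) (3,1) (3,2) (3,3) (3,4) (4,0) (4,1) (4,2) (5,0) (5,1) (5,2)] -> total=23
Click 2 (5,4) count=2: revealed 1 new [(5,4)] -> total=24
Click 3 (4,2) count=1: revealed 0 new [(none)] -> total=24

Answer: ##.....
#####..
#####..
#####..
###....
###.#..
.......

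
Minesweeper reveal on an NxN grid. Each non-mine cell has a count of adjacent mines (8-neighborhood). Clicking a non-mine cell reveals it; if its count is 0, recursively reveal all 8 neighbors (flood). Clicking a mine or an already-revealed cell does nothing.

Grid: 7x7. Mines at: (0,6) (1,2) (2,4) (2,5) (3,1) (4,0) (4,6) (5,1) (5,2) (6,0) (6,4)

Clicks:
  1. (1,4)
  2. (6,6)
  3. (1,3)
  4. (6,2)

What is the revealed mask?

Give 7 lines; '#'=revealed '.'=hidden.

Answer: .......
...##..
.......
.......
.......
.....##
..#..##

Derivation:
Click 1 (1,4) count=2: revealed 1 new [(1,4)] -> total=1
Click 2 (6,6) count=0: revealed 4 new [(5,5) (5,6) (6,5) (6,6)] -> total=5
Click 3 (1,3) count=2: revealed 1 new [(1,3)] -> total=6
Click 4 (6,2) count=2: revealed 1 new [(6,2)] -> total=7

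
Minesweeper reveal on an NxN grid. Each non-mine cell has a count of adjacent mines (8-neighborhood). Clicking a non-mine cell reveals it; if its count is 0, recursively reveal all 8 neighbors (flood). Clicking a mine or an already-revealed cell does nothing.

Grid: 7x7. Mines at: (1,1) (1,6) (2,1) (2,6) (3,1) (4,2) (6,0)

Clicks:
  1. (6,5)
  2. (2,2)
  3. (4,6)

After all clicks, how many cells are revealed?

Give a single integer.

Answer: 33

Derivation:
Click 1 (6,5) count=0: revealed 33 new [(0,2) (0,3) (0,4) (0,5) (1,2) (1,3) (1,4) (1,5) (2,2) (2,3) (2,4) (2,5) (3,2) (3,3) (3,4) (3,5) (3,6) (4,3) (4,4) (4,5) (4,6) (5,1) (5,2) (5,3) (5,4) (5,5) (5,6) (6,1) (6,2) (6,3) (6,4) (6,5) (6,6)] -> total=33
Click 2 (2,2) count=3: revealed 0 new [(none)] -> total=33
Click 3 (4,6) count=0: revealed 0 new [(none)] -> total=33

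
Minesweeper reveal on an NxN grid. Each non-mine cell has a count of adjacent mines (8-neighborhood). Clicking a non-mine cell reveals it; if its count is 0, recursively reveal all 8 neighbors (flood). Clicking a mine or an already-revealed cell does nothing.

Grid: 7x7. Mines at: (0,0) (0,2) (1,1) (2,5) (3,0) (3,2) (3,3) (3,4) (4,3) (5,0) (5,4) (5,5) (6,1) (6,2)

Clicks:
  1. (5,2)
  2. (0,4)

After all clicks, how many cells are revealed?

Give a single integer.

Answer: 9

Derivation:
Click 1 (5,2) count=3: revealed 1 new [(5,2)] -> total=1
Click 2 (0,4) count=0: revealed 8 new [(0,3) (0,4) (0,5) (0,6) (1,3) (1,4) (1,5) (1,6)] -> total=9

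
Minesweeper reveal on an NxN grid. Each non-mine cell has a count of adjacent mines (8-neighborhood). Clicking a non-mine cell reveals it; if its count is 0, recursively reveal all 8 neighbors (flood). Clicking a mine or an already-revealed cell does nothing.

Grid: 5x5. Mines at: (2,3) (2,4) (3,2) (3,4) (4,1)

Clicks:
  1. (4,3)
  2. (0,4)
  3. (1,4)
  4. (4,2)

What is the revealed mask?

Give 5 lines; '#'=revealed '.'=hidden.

Click 1 (4,3) count=2: revealed 1 new [(4,3)] -> total=1
Click 2 (0,4) count=0: revealed 15 new [(0,0) (0,1) (0,2) (0,3) (0,4) (1,0) (1,1) (1,2) (1,3) (1,4) (2,0) (2,1) (2,2) (3,0) (3,1)] -> total=16
Click 3 (1,4) count=2: revealed 0 new [(none)] -> total=16
Click 4 (4,2) count=2: revealed 1 new [(4,2)] -> total=17

Answer: #####
#####
###..
##...
..##.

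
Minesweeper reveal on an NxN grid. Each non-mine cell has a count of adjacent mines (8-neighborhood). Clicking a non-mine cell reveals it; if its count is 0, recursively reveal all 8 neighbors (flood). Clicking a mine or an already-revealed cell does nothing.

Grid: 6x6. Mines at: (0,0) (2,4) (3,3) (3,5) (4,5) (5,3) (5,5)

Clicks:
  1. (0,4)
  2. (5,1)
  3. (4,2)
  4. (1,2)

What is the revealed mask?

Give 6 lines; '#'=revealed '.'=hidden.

Click 1 (0,4) count=0: revealed 24 new [(0,1) (0,2) (0,3) (0,4) (0,5) (1,0) (1,1) (1,2) (1,3) (1,4) (1,5) (2,0) (2,1) (2,2) (2,3) (3,0) (3,1) (3,2) (4,0) (4,1) (4,2) (5,0) (5,1) (5,2)] -> total=24
Click 2 (5,1) count=0: revealed 0 new [(none)] -> total=24
Click 3 (4,2) count=2: revealed 0 new [(none)] -> total=24
Click 4 (1,2) count=0: revealed 0 new [(none)] -> total=24

Answer: .#####
######
####..
###...
###...
###...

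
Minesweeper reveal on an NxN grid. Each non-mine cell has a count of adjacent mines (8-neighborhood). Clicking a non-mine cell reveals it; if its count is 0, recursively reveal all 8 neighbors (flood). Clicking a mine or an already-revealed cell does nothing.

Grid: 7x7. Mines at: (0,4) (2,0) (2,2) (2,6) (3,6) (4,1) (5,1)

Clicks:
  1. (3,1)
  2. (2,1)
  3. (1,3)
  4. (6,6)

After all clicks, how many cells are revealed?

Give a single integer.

Answer: 27

Derivation:
Click 1 (3,1) count=3: revealed 1 new [(3,1)] -> total=1
Click 2 (2,1) count=2: revealed 1 new [(2,1)] -> total=2
Click 3 (1,3) count=2: revealed 1 new [(1,3)] -> total=3
Click 4 (6,6) count=0: revealed 24 new [(1,4) (1,5) (2,3) (2,4) (2,5) (3,2) (3,3) (3,4) (3,5) (4,2) (4,3) (4,4) (4,5) (4,6) (5,2) (5,3) (5,4) (5,5) (5,6) (6,2) (6,3) (6,4) (6,5) (6,6)] -> total=27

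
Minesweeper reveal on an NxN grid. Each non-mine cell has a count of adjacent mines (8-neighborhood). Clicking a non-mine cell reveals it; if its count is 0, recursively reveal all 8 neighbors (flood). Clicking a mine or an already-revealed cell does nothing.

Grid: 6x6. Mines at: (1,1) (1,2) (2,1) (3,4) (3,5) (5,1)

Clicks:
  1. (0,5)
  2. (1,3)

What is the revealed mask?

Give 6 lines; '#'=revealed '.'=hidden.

Click 1 (0,5) count=0: revealed 9 new [(0,3) (0,4) (0,5) (1,3) (1,4) (1,5) (2,3) (2,4) (2,5)] -> total=9
Click 2 (1,3) count=1: revealed 0 new [(none)] -> total=9

Answer: ...###
...###
...###
......
......
......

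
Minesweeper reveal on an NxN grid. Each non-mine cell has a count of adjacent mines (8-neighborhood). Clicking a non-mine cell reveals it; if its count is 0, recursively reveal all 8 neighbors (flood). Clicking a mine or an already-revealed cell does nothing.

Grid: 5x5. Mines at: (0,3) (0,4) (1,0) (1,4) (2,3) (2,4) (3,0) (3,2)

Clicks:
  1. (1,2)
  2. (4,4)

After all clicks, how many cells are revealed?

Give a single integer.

Answer: 5

Derivation:
Click 1 (1,2) count=2: revealed 1 new [(1,2)] -> total=1
Click 2 (4,4) count=0: revealed 4 new [(3,3) (3,4) (4,3) (4,4)] -> total=5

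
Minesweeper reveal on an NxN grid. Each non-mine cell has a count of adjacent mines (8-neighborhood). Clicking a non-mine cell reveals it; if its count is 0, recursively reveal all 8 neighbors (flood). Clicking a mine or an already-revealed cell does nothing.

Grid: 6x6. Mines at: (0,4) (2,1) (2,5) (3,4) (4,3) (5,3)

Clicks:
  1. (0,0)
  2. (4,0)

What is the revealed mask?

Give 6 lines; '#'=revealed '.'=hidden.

Click 1 (0,0) count=0: revealed 8 new [(0,0) (0,1) (0,2) (0,3) (1,0) (1,1) (1,2) (1,3)] -> total=8
Click 2 (4,0) count=0: revealed 9 new [(3,0) (3,1) (3,2) (4,0) (4,1) (4,2) (5,0) (5,1) (5,2)] -> total=17

Answer: ####..
####..
......
###...
###...
###...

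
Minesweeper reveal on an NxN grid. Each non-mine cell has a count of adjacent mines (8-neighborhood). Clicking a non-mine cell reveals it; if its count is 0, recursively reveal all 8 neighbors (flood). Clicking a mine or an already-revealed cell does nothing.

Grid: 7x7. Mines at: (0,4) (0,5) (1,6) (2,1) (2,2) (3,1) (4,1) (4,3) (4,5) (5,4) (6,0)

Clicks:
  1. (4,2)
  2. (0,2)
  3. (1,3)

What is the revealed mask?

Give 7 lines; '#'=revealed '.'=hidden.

Answer: ####...
####...
.......
.......
..#....
.......
.......

Derivation:
Click 1 (4,2) count=3: revealed 1 new [(4,2)] -> total=1
Click 2 (0,2) count=0: revealed 8 new [(0,0) (0,1) (0,2) (0,3) (1,0) (1,1) (1,2) (1,3)] -> total=9
Click 3 (1,3) count=2: revealed 0 new [(none)] -> total=9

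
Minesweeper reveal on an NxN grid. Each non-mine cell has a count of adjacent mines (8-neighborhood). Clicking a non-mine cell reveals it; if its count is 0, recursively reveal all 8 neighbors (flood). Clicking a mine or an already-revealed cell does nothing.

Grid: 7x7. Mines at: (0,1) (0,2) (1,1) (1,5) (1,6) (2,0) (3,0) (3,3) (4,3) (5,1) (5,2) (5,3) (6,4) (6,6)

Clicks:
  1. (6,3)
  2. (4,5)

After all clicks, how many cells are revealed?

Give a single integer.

Answer: 13

Derivation:
Click 1 (6,3) count=3: revealed 1 new [(6,3)] -> total=1
Click 2 (4,5) count=0: revealed 12 new [(2,4) (2,5) (2,6) (3,4) (3,5) (3,6) (4,4) (4,5) (4,6) (5,4) (5,5) (5,6)] -> total=13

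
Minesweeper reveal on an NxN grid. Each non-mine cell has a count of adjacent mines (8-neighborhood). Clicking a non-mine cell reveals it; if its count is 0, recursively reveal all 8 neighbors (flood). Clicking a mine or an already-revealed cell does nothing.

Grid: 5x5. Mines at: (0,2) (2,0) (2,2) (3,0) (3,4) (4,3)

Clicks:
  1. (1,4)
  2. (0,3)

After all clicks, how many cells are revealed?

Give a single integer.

Click 1 (1,4) count=0: revealed 6 new [(0,3) (0,4) (1,3) (1,4) (2,3) (2,4)] -> total=6
Click 2 (0,3) count=1: revealed 0 new [(none)] -> total=6

Answer: 6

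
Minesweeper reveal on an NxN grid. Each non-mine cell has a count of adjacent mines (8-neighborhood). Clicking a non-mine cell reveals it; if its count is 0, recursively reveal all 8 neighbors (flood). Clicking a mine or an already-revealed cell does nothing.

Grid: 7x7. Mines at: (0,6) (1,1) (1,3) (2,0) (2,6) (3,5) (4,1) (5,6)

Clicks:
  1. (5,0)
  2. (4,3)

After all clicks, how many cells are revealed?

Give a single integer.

Click 1 (5,0) count=1: revealed 1 new [(5,0)] -> total=1
Click 2 (4,3) count=0: revealed 21 new [(2,2) (2,3) (2,4) (3,2) (3,3) (3,4) (4,2) (4,3) (4,4) (4,5) (5,1) (5,2) (5,3) (5,4) (5,5) (6,0) (6,1) (6,2) (6,3) (6,4) (6,5)] -> total=22

Answer: 22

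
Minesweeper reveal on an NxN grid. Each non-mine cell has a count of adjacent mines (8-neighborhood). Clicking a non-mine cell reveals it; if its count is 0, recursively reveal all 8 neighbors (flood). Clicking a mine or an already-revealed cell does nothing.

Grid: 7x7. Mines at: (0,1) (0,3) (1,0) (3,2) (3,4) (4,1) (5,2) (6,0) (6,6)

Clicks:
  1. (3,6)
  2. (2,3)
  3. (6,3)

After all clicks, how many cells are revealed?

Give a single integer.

Click 1 (3,6) count=0: revealed 15 new [(0,4) (0,5) (0,6) (1,4) (1,5) (1,6) (2,4) (2,5) (2,6) (3,5) (3,6) (4,5) (4,6) (5,5) (5,6)] -> total=15
Click 2 (2,3) count=2: revealed 1 new [(2,3)] -> total=16
Click 3 (6,3) count=1: revealed 1 new [(6,3)] -> total=17

Answer: 17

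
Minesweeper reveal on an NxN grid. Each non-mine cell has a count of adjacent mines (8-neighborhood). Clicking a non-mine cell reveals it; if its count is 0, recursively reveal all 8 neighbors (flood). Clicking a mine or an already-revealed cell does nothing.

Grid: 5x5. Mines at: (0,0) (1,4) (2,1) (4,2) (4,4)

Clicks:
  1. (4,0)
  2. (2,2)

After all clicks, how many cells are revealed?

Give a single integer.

Click 1 (4,0) count=0: revealed 4 new [(3,0) (3,1) (4,0) (4,1)] -> total=4
Click 2 (2,2) count=1: revealed 1 new [(2,2)] -> total=5

Answer: 5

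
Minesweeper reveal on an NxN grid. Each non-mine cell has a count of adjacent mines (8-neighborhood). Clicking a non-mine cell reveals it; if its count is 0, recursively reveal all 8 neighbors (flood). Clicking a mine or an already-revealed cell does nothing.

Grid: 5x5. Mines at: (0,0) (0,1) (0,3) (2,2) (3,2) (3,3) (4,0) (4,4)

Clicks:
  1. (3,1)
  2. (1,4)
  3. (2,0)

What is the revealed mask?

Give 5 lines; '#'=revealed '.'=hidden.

Answer: .....
##..#
##...
##...
.....

Derivation:
Click 1 (3,1) count=3: revealed 1 new [(3,1)] -> total=1
Click 2 (1,4) count=1: revealed 1 new [(1,4)] -> total=2
Click 3 (2,0) count=0: revealed 5 new [(1,0) (1,1) (2,0) (2,1) (3,0)] -> total=7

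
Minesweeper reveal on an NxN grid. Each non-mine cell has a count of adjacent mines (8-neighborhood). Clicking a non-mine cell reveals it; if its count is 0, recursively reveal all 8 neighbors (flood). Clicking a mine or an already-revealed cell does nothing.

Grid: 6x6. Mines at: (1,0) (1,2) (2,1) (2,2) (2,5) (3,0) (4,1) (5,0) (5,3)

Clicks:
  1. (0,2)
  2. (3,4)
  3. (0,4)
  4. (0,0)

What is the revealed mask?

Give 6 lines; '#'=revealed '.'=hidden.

Answer: #.####
...###
......
....#.
......
......

Derivation:
Click 1 (0,2) count=1: revealed 1 new [(0,2)] -> total=1
Click 2 (3,4) count=1: revealed 1 new [(3,4)] -> total=2
Click 3 (0,4) count=0: revealed 6 new [(0,3) (0,4) (0,5) (1,3) (1,4) (1,5)] -> total=8
Click 4 (0,0) count=1: revealed 1 new [(0,0)] -> total=9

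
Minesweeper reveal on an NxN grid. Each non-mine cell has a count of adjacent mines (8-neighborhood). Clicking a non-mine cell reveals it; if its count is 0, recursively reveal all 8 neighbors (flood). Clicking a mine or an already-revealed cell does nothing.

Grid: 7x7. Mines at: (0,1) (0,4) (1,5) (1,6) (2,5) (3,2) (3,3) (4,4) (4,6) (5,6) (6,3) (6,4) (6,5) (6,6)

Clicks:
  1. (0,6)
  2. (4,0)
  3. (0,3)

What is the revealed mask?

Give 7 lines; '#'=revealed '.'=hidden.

Click 1 (0,6) count=2: revealed 1 new [(0,6)] -> total=1
Click 2 (4,0) count=0: revealed 15 new [(1,0) (1,1) (2,0) (2,1) (3,0) (3,1) (4,0) (4,1) (4,2) (5,0) (5,1) (5,2) (6,0) (6,1) (6,2)] -> total=16
Click 3 (0,3) count=1: revealed 1 new [(0,3)] -> total=17

Answer: ...#..#
##.....
##.....
##.....
###....
###....
###....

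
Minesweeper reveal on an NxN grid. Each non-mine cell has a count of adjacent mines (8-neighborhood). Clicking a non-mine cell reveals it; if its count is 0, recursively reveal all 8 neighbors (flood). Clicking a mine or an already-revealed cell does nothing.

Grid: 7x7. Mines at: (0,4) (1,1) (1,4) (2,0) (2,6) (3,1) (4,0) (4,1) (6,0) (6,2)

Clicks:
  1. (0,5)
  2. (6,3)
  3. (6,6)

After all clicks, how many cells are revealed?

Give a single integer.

Click 1 (0,5) count=2: revealed 1 new [(0,5)] -> total=1
Click 2 (6,3) count=1: revealed 1 new [(6,3)] -> total=2
Click 3 (6,6) count=0: revealed 22 new [(2,2) (2,3) (2,4) (2,5) (3,2) (3,3) (3,4) (3,5) (3,6) (4,2) (4,3) (4,4) (4,5) (4,6) (5,2) (5,3) (5,4) (5,5) (5,6) (6,4) (6,5) (6,6)] -> total=24

Answer: 24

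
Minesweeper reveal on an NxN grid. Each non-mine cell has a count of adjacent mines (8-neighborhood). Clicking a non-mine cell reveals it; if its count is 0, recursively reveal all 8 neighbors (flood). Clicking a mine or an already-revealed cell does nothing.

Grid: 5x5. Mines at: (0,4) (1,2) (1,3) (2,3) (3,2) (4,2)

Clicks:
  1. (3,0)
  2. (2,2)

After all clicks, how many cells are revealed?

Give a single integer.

Click 1 (3,0) count=0: revealed 10 new [(0,0) (0,1) (1,0) (1,1) (2,0) (2,1) (3,0) (3,1) (4,0) (4,1)] -> total=10
Click 2 (2,2) count=4: revealed 1 new [(2,2)] -> total=11

Answer: 11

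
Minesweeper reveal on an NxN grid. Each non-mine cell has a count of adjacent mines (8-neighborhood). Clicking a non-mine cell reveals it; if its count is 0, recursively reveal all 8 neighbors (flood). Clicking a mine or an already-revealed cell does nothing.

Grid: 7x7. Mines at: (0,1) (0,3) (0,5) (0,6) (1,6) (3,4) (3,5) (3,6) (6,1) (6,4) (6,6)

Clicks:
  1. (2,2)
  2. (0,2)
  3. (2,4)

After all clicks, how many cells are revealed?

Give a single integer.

Click 1 (2,2) count=0: revealed 20 new [(1,0) (1,1) (1,2) (1,3) (2,0) (2,1) (2,2) (2,3) (3,0) (3,1) (3,2) (3,3) (4,0) (4,1) (4,2) (4,3) (5,0) (5,1) (5,2) (5,3)] -> total=20
Click 2 (0,2) count=2: revealed 1 new [(0,2)] -> total=21
Click 3 (2,4) count=2: revealed 1 new [(2,4)] -> total=22

Answer: 22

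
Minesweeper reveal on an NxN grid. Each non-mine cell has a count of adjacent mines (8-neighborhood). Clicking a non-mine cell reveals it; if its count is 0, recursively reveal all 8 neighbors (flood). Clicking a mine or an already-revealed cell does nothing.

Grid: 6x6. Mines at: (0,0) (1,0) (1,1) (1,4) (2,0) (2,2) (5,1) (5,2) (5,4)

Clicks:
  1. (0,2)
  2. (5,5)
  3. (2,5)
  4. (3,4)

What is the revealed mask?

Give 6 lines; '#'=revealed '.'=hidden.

Answer: ..#...
......
...###
...###
...###
.....#

Derivation:
Click 1 (0,2) count=1: revealed 1 new [(0,2)] -> total=1
Click 2 (5,5) count=1: revealed 1 new [(5,5)] -> total=2
Click 3 (2,5) count=1: revealed 1 new [(2,5)] -> total=3
Click 4 (3,4) count=0: revealed 8 new [(2,3) (2,4) (3,3) (3,4) (3,5) (4,3) (4,4) (4,5)] -> total=11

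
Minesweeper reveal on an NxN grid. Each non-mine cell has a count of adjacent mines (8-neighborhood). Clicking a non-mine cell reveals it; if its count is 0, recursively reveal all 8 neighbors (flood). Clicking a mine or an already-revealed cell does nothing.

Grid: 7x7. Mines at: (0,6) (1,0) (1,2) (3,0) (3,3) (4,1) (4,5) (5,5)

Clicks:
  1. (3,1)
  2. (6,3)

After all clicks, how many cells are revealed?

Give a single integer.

Click 1 (3,1) count=2: revealed 1 new [(3,1)] -> total=1
Click 2 (6,3) count=0: revealed 13 new [(4,2) (4,3) (4,4) (5,0) (5,1) (5,2) (5,3) (5,4) (6,0) (6,1) (6,2) (6,3) (6,4)] -> total=14

Answer: 14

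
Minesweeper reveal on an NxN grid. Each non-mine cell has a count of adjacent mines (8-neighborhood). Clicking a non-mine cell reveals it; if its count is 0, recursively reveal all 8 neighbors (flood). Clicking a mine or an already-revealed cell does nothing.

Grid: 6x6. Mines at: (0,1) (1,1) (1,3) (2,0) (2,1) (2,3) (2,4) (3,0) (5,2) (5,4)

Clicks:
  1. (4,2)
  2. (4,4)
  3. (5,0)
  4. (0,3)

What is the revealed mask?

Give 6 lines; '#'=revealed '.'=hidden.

Click 1 (4,2) count=1: revealed 1 new [(4,2)] -> total=1
Click 2 (4,4) count=1: revealed 1 new [(4,4)] -> total=2
Click 3 (5,0) count=0: revealed 4 new [(4,0) (4,1) (5,0) (5,1)] -> total=6
Click 4 (0,3) count=1: revealed 1 new [(0,3)] -> total=7

Answer: ...#..
......
......
......
###.#.
##....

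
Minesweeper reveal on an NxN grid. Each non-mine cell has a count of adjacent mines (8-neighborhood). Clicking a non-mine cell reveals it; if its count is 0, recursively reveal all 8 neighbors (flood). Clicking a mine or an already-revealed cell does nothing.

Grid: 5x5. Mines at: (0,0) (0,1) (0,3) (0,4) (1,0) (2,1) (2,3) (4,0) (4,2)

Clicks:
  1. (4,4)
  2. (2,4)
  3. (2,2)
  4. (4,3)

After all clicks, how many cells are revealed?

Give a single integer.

Click 1 (4,4) count=0: revealed 4 new [(3,3) (3,4) (4,3) (4,4)] -> total=4
Click 2 (2,4) count=1: revealed 1 new [(2,4)] -> total=5
Click 3 (2,2) count=2: revealed 1 new [(2,2)] -> total=6
Click 4 (4,3) count=1: revealed 0 new [(none)] -> total=6

Answer: 6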